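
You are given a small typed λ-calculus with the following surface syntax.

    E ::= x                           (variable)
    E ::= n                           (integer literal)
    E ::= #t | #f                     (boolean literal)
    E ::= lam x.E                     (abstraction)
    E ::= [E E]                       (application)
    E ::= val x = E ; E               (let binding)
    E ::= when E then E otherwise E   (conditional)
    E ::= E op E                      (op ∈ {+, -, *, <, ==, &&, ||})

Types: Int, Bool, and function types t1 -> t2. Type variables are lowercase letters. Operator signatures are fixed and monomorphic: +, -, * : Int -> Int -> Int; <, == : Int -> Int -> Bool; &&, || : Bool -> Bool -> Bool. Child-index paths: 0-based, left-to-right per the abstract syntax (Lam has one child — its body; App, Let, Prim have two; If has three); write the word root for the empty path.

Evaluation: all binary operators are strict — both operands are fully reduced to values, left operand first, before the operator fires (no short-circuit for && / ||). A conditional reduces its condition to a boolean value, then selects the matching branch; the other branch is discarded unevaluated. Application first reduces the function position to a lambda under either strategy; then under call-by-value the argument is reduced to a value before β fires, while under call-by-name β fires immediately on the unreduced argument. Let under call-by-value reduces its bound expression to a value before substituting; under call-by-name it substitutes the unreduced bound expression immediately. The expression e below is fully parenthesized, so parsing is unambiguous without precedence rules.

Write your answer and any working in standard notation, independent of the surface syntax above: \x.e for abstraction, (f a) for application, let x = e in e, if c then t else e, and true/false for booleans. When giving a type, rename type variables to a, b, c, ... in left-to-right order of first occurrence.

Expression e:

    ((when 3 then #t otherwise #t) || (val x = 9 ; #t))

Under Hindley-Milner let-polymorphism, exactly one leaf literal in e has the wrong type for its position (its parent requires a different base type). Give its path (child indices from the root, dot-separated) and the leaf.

Working:
  unify Int ~ Bool
  FAIL: mismatch Int ~ Bool

Answer: 0.0 : 3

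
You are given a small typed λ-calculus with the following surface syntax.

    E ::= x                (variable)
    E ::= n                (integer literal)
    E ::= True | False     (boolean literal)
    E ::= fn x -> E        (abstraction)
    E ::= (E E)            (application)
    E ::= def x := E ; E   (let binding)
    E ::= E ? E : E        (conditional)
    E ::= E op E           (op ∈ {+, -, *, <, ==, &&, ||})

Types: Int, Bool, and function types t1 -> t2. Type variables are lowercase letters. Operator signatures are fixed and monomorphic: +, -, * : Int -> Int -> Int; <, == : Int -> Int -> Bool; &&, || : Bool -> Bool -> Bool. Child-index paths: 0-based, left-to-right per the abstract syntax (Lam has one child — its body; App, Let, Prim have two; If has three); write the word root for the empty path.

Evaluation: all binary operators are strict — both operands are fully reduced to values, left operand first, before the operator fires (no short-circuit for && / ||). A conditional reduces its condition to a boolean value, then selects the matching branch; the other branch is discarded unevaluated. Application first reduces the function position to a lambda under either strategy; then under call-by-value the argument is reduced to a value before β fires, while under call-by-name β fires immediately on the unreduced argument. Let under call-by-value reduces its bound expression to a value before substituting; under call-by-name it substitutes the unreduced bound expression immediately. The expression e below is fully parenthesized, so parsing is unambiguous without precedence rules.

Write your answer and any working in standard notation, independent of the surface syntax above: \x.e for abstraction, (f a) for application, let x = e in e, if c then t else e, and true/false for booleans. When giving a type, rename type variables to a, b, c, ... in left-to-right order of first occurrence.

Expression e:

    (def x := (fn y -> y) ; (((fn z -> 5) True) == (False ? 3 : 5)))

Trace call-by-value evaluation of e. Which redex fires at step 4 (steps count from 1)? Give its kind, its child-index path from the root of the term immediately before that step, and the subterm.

Derivation:
step 0: (let x = (\y.y) in (((\z.5) true) == (if false then 3 else 5)))
step 1: [let@root] (((\z.5) true) == (if false then 3 else 5))
step 2: [beta@0] (5 == (if false then 3 else 5))
step 3: [if@1] (5 == 5)
step 4: [delta@root] true

Answer: delta at root : (5 == 5)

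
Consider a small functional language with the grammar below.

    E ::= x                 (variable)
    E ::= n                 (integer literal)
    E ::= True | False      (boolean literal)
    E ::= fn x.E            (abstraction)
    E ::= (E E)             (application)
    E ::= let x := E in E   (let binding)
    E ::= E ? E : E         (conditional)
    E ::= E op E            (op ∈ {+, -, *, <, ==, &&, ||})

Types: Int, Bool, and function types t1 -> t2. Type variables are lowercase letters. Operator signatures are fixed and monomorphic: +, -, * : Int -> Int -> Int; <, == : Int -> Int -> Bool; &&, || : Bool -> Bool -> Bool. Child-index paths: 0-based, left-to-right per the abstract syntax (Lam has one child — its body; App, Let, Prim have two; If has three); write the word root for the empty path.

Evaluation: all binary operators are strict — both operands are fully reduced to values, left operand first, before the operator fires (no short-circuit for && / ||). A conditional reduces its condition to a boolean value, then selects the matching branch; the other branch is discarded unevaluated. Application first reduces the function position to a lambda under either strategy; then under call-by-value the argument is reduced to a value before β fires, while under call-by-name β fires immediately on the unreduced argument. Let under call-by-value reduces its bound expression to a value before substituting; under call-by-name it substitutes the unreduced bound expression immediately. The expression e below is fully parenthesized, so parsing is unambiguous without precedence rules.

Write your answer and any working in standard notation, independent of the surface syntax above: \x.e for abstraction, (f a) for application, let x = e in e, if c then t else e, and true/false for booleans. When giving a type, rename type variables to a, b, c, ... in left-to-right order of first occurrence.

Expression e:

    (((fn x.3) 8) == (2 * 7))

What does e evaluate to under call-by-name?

Answer: false

Derivation:
step 0: (((\x.3) 8) == (2 * 7))
step 1: [beta@0] (3 == (2 * 7))
step 2: [delta@1] (3 == 14)
step 3: [delta@root] false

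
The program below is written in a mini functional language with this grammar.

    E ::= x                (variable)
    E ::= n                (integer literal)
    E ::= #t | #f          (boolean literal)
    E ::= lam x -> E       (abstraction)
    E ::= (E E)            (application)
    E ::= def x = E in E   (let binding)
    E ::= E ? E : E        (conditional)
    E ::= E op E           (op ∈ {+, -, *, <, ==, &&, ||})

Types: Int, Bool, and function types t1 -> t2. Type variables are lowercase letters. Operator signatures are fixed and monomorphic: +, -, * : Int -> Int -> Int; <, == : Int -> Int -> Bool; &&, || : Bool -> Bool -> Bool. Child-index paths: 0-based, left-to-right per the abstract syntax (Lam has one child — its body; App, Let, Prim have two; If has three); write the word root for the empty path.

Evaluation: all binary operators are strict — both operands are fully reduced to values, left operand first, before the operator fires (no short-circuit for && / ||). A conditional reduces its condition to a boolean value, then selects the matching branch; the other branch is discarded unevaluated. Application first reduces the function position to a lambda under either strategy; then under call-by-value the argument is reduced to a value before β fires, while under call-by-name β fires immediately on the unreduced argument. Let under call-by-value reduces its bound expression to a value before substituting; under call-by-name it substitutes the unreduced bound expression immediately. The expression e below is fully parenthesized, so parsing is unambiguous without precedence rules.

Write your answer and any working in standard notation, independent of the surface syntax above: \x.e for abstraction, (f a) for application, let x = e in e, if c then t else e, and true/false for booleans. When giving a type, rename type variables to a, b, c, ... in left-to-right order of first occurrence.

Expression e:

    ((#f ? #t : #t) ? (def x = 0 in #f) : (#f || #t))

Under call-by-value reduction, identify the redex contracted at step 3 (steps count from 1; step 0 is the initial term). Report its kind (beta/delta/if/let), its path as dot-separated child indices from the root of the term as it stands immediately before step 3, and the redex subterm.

Derivation:
step 0: (if (if false then true else true) then (let x = 0 in false) else (false || true))
step 1: [if@0] (if true then (let x = 0 in false) else (false || true))
step 2: [if@root] (let x = 0 in false)
step 3: [let@root] false

Answer: let at root : (let x = 0 in false)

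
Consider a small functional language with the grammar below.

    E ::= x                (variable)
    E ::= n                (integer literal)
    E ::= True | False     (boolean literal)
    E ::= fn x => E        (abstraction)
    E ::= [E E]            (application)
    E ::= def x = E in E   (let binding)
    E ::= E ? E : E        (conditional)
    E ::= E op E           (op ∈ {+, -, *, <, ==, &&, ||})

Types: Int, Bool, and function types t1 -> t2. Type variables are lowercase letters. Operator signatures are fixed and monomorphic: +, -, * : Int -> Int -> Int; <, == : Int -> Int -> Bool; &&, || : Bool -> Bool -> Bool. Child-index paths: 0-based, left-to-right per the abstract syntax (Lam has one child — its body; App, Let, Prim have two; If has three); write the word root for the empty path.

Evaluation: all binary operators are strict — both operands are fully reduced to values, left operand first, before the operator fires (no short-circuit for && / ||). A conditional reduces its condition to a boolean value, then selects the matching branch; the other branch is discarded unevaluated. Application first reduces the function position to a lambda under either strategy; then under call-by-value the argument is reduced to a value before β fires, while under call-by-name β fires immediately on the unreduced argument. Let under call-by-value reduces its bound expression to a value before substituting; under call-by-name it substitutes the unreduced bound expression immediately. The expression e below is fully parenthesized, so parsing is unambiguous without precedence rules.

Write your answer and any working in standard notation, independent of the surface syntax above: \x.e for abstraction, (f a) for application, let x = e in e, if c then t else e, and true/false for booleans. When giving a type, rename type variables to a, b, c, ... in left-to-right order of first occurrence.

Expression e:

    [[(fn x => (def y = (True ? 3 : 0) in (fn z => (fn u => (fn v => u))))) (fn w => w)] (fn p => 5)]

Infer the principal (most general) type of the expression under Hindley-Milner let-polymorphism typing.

Trace:
  unify Bool ~ Bool
  unify Int ~ Int
let y : Int
u : c
\v._ : d -> c
\u._ : c -> d -> c
\z._ : b -> c -> d -> c
\x._ : a -> b -> c -> d -> c
w : e
\w._ : e -> e
  unify a -> b -> c -> d -> c ~ (e -> e) -> f
  unify a ~ e -> e
  unify b -> c -> d -> c ~ f
_ _ : b -> c -> d -> c
\p._ : g -> Int
  unify b -> c -> d -> c ~ (g -> Int) -> h
  unify b ~ g -> Int
  unify c -> d -> c ~ h
_ _ : c -> d -> c

Answer: a -> b -> a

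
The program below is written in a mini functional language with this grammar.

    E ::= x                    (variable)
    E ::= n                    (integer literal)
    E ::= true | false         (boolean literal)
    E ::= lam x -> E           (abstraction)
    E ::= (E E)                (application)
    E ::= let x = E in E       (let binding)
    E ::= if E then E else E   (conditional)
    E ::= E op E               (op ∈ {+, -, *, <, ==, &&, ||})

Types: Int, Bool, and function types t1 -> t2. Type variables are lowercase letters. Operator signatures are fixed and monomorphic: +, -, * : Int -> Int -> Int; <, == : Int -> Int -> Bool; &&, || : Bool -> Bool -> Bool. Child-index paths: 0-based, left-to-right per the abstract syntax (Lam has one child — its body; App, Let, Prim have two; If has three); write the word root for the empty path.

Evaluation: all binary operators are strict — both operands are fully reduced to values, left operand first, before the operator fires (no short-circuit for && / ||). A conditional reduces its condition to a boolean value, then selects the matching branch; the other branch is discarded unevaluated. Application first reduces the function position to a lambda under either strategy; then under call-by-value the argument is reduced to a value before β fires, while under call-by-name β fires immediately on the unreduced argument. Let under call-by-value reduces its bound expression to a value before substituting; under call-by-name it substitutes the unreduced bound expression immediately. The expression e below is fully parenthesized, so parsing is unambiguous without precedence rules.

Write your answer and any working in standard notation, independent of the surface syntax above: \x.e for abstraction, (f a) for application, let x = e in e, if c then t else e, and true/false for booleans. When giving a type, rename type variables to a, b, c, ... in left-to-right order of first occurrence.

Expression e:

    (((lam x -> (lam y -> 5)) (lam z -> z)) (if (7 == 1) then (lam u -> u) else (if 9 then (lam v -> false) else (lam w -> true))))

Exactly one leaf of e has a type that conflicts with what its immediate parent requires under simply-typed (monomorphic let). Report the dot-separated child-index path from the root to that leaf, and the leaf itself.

Answer: 1.2.0 : 9

Working:
\y._ : b -> Int
\x._ : a -> b -> Int
z : c
\z._ : c -> c
  unify a -> b -> Int ~ (c -> c) -> d
  unify a ~ c -> c
  unify b -> Int ~ d
_ _ : b -> Int
  unify Int ~ Int
  unify Int ~ Int
  unify Bool ~ Bool
u : e
\u._ : e -> e
  unify Int ~ Bool
  FAIL: mismatch Int ~ Bool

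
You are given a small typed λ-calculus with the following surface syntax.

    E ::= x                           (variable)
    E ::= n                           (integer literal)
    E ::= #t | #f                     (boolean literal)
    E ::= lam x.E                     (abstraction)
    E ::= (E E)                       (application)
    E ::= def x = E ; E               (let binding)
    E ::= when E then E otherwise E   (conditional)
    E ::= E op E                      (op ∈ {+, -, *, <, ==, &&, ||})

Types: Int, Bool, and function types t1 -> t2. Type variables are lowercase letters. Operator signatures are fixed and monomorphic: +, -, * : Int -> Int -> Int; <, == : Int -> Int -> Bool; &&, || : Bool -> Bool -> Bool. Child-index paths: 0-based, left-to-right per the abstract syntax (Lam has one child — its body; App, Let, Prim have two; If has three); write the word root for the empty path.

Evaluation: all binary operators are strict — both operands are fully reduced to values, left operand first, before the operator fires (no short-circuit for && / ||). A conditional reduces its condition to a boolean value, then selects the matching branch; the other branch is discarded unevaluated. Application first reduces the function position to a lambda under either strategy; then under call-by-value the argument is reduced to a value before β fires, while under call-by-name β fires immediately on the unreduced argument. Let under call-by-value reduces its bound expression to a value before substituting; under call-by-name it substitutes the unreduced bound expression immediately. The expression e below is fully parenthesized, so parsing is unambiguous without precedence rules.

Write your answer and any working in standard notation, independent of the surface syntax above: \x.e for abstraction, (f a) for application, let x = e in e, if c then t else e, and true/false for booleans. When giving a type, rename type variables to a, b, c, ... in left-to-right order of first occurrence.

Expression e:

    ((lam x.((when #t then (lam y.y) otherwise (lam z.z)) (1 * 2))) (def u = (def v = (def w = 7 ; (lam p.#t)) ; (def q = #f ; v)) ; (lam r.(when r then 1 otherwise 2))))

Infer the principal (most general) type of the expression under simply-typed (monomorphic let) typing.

Answer: Int

Working:
  unify Bool ~ Bool
y : b
\y._ : b -> b
z : c
\z._ : c -> c
  unify b -> b ~ c -> c
  unify b ~ c
  unify c ~ c
  unify Int ~ Int
  unify Int ~ Int
  unify c -> c ~ Int -> d
  unify c ~ Int
  unify Int ~ d
_ _ : Int
\x._ : a -> Int
let w : Int
\p._ : e -> Bool
let v : e -> Bool
let q : Bool
v : e -> Bool
let u : e -> Bool
r : f
  unify f ~ Bool
  unify Int ~ Int
\r._ : Bool -> Int
  unify a -> Int ~ (Bool -> Int) -> g
  unify a ~ Bool -> Int
  unify Int ~ g
_ _ : Int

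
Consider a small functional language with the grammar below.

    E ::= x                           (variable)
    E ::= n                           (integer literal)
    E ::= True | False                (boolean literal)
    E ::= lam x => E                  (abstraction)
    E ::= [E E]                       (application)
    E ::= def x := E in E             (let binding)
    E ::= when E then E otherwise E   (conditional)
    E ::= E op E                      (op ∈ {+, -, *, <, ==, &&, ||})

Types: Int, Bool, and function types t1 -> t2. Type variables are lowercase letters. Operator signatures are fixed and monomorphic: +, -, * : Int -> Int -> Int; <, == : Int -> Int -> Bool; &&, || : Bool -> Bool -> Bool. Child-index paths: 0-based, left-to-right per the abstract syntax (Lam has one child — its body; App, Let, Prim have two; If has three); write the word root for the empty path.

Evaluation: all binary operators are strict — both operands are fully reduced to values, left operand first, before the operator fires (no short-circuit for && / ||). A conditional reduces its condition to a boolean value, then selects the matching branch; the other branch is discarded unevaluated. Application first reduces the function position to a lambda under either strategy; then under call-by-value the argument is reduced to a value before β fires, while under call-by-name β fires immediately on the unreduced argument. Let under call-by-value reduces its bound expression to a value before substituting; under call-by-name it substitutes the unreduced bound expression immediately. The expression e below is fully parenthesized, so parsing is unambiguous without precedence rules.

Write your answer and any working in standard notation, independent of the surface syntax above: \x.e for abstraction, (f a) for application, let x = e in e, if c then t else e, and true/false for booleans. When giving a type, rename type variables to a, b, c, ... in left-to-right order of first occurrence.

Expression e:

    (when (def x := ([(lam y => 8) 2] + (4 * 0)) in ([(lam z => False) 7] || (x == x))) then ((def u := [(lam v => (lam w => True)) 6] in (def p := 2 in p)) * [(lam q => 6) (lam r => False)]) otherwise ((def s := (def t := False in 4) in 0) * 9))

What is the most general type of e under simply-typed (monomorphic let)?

Answer: Int

Trace:
\y._ : a -> Int
  unify a -> Int ~ Int -> b
  unify a ~ Int
  unify Int ~ b
_ _ : Int
  unify Int ~ Int
  unify Int ~ Int
  unify Int ~ Int
  unify Int ~ Int
let x : Int
\z._ : c -> Bool
  unify c -> Bool ~ Int -> d
  unify c ~ Int
  unify Bool ~ d
_ _ : Bool
  unify Bool ~ Bool
x : Int
  unify Int ~ Int
x : Int
  unify Int ~ Int
  unify Bool ~ Bool
  unify Bool ~ Bool
\w._ : f -> Bool
\v._ : e -> f -> Bool
  unify e -> f -> Bool ~ Int -> g
  unify e ~ Int
  unify f -> Bool ~ g
_ _ : f -> Bool
let u : f -> Bool
let p : Int
p : Int
  unify Int ~ Int
\q._ : h -> Int
\r._ : i -> Bool
  unify h -> Int ~ (i -> Bool) -> j
  unify h ~ i -> Bool
  unify Int ~ j
_ _ : Int
  unify Int ~ Int
let t : Bool
let s : Int
  unify Int ~ Int
  unify Int ~ Int
  unify Int ~ Int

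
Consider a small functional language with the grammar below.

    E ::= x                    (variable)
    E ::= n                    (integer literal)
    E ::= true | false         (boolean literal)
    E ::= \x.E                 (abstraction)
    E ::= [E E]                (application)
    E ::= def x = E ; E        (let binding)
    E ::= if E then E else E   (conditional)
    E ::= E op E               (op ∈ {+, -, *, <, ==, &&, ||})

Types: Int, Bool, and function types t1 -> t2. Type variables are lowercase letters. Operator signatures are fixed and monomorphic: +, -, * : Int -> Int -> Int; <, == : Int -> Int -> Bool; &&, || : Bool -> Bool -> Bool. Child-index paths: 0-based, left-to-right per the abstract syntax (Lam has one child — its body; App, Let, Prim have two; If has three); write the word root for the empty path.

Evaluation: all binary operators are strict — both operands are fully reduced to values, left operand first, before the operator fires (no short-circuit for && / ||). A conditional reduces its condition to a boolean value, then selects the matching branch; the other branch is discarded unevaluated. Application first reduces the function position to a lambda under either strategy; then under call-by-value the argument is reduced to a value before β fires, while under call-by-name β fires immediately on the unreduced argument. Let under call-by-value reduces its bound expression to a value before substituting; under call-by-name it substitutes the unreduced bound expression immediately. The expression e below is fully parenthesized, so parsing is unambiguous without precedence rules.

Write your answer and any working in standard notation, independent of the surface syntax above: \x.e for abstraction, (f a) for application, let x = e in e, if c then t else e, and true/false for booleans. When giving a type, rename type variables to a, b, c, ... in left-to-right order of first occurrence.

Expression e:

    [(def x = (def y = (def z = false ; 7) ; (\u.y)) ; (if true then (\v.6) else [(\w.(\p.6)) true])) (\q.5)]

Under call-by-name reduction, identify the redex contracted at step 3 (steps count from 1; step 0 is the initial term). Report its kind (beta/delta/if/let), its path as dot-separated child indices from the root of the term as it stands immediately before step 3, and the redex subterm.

Working:
step 0: ((let x = (let y = (let z = false in 7) in (\u.y)) in (if true then (\v.6) else ((\w.(\p.6)) true))) (\q.5))
step 1: [let@0] ((if true then (\v.6) else ((\w.(\p.6)) true)) (\q.5))
step 2: [if@0] ((\v.6) (\q.5))
step 3: [beta@root] 6

Answer: beta at root : ((\v.6) (\q.5))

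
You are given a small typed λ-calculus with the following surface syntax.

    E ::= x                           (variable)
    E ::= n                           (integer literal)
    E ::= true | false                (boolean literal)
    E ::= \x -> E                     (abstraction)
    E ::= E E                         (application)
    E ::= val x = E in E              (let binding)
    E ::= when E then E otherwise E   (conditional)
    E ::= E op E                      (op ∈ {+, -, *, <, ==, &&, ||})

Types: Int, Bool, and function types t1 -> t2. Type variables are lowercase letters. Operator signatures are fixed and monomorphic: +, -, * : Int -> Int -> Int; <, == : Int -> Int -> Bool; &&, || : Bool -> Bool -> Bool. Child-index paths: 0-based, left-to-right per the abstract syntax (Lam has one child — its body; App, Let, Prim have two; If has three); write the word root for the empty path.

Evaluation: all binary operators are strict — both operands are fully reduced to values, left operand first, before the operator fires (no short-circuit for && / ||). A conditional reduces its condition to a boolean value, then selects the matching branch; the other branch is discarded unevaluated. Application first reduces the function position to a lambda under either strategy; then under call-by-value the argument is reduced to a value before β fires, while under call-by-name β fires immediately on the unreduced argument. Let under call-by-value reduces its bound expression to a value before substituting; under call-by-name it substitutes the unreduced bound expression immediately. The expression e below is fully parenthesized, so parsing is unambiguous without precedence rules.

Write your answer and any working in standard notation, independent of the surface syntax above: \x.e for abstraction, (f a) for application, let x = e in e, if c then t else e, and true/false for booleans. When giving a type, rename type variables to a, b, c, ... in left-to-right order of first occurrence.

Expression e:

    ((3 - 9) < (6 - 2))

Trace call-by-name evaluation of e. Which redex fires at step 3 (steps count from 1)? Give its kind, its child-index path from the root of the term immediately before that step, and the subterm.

Answer: delta at root : (-6 < 4)

Trace:
step 0: ((3 - 9) < (6 - 2))
step 1: [delta@0] (-6 < (6 - 2))
step 2: [delta@1] (-6 < 4)
step 3: [delta@root] true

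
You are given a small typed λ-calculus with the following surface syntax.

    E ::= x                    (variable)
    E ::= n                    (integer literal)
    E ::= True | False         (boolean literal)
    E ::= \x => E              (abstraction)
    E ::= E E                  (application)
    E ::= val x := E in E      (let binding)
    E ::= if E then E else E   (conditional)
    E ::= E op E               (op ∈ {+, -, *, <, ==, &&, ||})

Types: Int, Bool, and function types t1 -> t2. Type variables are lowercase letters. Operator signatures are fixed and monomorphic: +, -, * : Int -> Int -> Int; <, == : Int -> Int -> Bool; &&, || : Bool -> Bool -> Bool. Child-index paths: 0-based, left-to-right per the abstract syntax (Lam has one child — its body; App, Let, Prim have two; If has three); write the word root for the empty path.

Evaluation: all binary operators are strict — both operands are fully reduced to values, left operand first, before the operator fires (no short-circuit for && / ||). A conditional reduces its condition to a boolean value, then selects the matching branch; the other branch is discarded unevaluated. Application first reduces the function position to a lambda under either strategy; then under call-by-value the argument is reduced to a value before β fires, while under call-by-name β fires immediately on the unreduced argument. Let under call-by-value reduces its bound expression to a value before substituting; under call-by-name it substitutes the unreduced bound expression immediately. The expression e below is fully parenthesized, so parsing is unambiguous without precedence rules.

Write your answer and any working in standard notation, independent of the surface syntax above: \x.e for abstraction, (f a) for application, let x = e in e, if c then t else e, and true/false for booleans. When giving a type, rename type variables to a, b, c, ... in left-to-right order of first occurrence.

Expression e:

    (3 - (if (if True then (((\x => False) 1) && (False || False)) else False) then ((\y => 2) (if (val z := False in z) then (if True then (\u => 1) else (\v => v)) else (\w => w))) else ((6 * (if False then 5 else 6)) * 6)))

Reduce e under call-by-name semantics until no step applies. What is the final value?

Answer: -213

Working:
step 0: (3 - (if (if true then (((\x.false) 1) && (false || false)) else false) then ((\y.2) (if (let z = false in z) then (if true then (\u.1) else (\v.v)) else (\w.w))) else ((6 * (if false then 5 else 6)) * 6)))
step 1: [if@1.0] (3 - (if (((\x.false) 1) && (false || false)) then ((\y.2) (if (let z = false in z) then (if true then (\u.1) else (\v.v)) else (\w.w))) else ((6 * (if false then 5 else 6)) * 6)))
step 2: [beta@1.0.0] (3 - (if (false && (false || false)) then ((\y.2) (if (let z = false in z) then (if true then (\u.1) else (\v.v)) else (\w.w))) else ((6 * (if false then 5 else 6)) * 6)))
step 3: [delta@1.0.1] (3 - (if (false && false) then ((\y.2) (if (let z = false in z) then (if true then (\u.1) else (\v.v)) else (\w.w))) else ((6 * (if false then 5 else 6)) * 6)))
step 4: [delta@1.0] (3 - (if false then ((\y.2) (if (let z = false in z) then (if true then (\u.1) else (\v.v)) else (\w.w))) else ((6 * (if false then 5 else 6)) * 6)))
step 5: [if@1] (3 - ((6 * (if false then 5 else 6)) * 6))
step 6: [if@1.0.1] (3 - ((6 * 6) * 6))
step 7: [delta@1.0] (3 - (36 * 6))
step 8: [delta@1] (3 - 216)
step 9: [delta@root] -213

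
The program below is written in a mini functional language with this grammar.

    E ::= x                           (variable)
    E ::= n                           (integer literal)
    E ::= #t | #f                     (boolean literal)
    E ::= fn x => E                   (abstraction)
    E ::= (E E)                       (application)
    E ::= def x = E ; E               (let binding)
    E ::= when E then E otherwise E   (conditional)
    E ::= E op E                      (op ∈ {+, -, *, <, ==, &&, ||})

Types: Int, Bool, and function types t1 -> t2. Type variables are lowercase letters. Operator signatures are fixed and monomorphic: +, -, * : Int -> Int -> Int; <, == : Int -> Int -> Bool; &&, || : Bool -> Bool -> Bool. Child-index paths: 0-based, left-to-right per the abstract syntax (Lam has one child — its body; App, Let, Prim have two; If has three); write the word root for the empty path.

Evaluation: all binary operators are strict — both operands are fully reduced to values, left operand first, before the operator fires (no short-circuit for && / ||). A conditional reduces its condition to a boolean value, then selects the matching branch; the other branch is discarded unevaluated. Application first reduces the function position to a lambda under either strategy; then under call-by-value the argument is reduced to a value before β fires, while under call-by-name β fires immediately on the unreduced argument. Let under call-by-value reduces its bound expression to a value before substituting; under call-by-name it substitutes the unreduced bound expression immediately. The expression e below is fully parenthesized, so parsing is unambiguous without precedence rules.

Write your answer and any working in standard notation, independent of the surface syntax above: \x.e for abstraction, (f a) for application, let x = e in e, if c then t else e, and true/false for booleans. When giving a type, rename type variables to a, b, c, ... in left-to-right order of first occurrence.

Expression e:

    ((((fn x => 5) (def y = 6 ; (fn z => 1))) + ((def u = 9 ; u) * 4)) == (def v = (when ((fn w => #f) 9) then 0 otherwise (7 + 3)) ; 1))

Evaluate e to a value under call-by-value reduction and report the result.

Answer: false

Trace:
step 0: ((((\x.5) (let y = 6 in (\z.1))) + ((let u = 9 in u) * 4)) == (let v = (if ((\w.false) 9) then 0 else (7 + 3)) in 1))
step 1: [let@0.0.1] ((((\x.5) (\z.1)) + ((let u = 9 in u) * 4)) == (let v = (if ((\w.false) 9) then 0 else (7 + 3)) in 1))
step 2: [beta@0.0] ((5 + ((let u = 9 in u) * 4)) == (let v = (if ((\w.false) 9) then 0 else (7 + 3)) in 1))
step 3: [let@0.1.0] ((5 + (9 * 4)) == (let v = (if ((\w.false) 9) then 0 else (7 + 3)) in 1))
step 4: [delta@0.1] ((5 + 36) == (let v = (if ((\w.false) 9) then 0 else (7 + 3)) in 1))
step 5: [delta@0] (41 == (let v = (if ((\w.false) 9) then 0 else (7 + 3)) in 1))
step 6: [beta@1.0.0] (41 == (let v = (if false then 0 else (7 + 3)) in 1))
step 7: [if@1.0] (41 == (let v = (7 + 3) in 1))
step 8: [delta@1.0] (41 == (let v = 10 in 1))
step 9: [let@1] (41 == 1)
step 10: [delta@root] false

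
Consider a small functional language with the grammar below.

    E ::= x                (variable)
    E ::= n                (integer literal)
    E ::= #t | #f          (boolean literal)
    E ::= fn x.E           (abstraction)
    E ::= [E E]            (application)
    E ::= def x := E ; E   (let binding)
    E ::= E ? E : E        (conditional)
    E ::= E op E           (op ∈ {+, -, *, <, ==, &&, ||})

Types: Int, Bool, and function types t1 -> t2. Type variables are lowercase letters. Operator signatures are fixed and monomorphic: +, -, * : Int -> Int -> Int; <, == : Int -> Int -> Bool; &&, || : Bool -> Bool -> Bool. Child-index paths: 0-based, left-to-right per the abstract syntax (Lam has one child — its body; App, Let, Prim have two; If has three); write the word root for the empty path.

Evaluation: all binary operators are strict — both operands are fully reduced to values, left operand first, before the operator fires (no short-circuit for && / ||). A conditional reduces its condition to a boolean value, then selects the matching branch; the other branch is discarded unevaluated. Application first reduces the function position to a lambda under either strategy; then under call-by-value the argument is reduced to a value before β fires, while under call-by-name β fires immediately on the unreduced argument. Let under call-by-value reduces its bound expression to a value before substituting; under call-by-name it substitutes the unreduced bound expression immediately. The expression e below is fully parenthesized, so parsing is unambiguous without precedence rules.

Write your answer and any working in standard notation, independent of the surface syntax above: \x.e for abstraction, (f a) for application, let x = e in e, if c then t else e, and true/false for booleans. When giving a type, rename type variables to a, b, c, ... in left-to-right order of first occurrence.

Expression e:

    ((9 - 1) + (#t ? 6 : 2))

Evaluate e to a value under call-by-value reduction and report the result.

Trace:
step 0: ((9 - 1) + (if true then 6 else 2))
step 1: [delta@0] (8 + (if true then 6 else 2))
step 2: [if@1] (8 + 6)
step 3: [delta@root] 14

Answer: 14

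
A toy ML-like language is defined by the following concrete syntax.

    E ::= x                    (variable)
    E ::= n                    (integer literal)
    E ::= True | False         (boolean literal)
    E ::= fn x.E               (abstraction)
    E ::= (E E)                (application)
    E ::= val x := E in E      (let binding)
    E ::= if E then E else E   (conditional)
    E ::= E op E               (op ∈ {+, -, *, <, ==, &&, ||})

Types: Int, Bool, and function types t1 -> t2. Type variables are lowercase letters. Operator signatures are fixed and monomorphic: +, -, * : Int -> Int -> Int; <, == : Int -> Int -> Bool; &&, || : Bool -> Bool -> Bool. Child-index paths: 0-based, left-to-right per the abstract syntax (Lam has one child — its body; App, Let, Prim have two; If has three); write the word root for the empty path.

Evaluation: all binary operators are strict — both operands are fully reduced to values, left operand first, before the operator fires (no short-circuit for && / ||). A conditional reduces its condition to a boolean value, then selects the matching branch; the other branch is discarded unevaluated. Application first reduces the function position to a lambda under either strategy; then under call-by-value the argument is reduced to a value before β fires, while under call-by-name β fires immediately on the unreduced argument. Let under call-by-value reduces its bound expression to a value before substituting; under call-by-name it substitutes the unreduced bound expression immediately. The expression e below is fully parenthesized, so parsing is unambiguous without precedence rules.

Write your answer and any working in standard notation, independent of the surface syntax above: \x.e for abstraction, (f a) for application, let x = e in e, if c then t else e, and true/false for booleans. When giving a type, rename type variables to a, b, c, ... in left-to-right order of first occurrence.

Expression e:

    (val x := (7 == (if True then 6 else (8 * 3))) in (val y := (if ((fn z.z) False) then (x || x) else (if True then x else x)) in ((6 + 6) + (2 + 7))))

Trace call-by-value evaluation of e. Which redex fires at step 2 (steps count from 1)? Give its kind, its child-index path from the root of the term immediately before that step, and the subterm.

Answer: delta at 0 : (7 == 6)

Working:
step 0: (let x = (7 == (if true then 6 else (8 * 3))) in (let y = (if ((\z.z) false) then (x || x) else (if true then x else x)) in ((6 + 6) + (2 + 7))))
step 1: [if@0.1] (let x = (7 == 6) in (let y = (if ((\z.z) false) then (x || x) else (if true then x else x)) in ((6 + 6) + (2 + 7))))
step 2: [delta@0] (let x = false in (let y = (if ((\z.z) false) then (x || x) else (if true then x else x)) in ((6 + 6) + (2 + 7))))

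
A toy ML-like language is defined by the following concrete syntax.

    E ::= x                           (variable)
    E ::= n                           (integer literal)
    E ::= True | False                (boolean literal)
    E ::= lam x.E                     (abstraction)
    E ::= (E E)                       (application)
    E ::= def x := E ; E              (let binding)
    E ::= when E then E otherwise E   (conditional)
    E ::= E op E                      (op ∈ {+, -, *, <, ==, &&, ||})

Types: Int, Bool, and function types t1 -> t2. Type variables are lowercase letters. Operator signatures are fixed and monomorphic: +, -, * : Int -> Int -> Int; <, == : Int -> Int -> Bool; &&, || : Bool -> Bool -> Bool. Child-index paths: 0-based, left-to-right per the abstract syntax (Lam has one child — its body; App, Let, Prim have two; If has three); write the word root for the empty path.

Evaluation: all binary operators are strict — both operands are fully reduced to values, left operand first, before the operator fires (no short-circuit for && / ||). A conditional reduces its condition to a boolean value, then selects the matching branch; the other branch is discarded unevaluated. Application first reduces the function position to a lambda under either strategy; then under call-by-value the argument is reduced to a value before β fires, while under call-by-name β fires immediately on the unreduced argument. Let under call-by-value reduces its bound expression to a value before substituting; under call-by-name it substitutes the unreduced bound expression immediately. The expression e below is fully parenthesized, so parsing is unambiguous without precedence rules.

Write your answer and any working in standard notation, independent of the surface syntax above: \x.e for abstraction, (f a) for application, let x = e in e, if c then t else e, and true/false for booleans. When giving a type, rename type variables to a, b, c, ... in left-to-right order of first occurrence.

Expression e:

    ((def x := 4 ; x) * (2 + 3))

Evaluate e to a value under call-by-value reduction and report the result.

Derivation:
step 0: ((let x = 4 in x) * (2 + 3))
step 1: [let@0] (4 * (2 + 3))
step 2: [delta@1] (4 * 5)
step 3: [delta@root] 20

Answer: 20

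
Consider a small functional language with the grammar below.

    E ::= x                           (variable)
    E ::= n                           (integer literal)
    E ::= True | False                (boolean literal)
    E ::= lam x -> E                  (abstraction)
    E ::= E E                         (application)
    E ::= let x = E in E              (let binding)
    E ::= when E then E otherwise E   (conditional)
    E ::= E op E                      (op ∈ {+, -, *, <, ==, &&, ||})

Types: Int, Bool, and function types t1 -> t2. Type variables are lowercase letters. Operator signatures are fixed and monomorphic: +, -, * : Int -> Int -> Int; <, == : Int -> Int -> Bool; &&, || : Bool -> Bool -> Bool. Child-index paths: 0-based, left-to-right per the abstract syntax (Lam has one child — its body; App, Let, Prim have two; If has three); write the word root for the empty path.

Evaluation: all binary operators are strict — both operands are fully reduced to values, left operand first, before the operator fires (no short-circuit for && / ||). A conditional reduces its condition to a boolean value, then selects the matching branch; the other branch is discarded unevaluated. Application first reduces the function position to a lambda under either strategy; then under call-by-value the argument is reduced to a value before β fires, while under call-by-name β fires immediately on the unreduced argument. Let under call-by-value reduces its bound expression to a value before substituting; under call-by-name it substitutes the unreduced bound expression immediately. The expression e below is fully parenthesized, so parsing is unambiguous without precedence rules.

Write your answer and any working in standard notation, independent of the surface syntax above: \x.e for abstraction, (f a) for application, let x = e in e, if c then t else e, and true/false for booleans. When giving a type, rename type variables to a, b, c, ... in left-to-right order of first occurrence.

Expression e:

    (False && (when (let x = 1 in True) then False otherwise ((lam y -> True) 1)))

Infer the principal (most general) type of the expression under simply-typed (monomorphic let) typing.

Answer: Bool

Derivation:
  unify Bool ~ Bool
let x : Int
  unify Bool ~ Bool
\y._ : a -> Bool
  unify a -> Bool ~ Int -> b
  unify a ~ Int
  unify Bool ~ b
_ _ : Bool
  unify Bool ~ Bool
  unify Bool ~ Bool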